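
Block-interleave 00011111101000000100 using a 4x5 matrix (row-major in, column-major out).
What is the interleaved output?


Matrix:
  00011
  11110
  10000
  00100
Read columns: 01100100010111001000

01100100010111001000


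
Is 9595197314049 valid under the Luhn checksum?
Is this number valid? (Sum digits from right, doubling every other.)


Luhn sum = 69
69 mod 10 = 9

Invalid (Luhn sum mod 10 = 9)


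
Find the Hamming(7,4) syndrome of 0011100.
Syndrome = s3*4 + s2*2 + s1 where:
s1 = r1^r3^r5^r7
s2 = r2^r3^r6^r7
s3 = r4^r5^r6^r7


s1=0, s2=1, s3=0

Syndrome = 2 (error at position 2)


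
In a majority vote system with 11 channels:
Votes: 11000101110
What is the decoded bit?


Ones: 6 out of 11
Threshold: 6

1 (6/11 voted 1)


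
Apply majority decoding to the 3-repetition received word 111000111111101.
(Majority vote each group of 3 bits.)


Groups: 111, 000, 111, 111, 101
Majority votes: 10111

10111


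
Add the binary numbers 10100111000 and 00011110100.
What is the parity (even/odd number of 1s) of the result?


10100111000 = 1336
00011110100 = 244
Sum = 1580 = 11000101100
1s count = 5

odd parity (5 ones in 11000101100)


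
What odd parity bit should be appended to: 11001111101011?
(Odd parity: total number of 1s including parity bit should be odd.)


Number of 1s in data: 10
Parity bit: 1

1


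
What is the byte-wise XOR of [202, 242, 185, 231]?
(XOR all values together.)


XOR chain: 202 ^ 242 ^ 185 ^ 231 = 102

102


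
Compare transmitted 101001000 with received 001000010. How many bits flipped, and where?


XOR: 100001010

3 error(s) at position(s): 0, 5, 7


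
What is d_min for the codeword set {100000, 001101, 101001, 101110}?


Comparing all pairs, minimum distance: 2
Can detect 1 errors, correct 0 errors

2


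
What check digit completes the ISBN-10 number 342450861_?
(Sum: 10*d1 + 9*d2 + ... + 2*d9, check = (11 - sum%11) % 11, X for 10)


Weighted sum: 192
192 mod 11 = 5

Check digit: 6


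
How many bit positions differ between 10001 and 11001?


XOR: 01000
Count of 1s: 1

1


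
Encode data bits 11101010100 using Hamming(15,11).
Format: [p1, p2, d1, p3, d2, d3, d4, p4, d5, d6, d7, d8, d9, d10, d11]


Parity bits: p1=1, p2=1, p3=1, p4=1

111111011010100


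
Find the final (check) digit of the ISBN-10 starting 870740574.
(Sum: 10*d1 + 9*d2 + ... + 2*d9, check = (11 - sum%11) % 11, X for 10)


Weighted sum: 265
265 mod 11 = 1

Check digit: X


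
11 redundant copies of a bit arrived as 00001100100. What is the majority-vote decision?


Ones: 3 out of 11
Threshold: 6

0 (3/11 voted 1)


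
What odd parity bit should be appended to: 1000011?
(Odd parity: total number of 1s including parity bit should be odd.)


Number of 1s in data: 3
Parity bit: 0

0


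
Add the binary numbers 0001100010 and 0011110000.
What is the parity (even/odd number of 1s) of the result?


0001100010 = 98
0011110000 = 240
Sum = 338 = 101010010
1s count = 4

even parity (4 ones in 101010010)


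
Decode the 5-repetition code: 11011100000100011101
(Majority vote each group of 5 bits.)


Groups: 11011, 10000, 01000, 11101
Majority votes: 1001

1001


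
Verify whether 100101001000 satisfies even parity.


Number of 1s: 4

Yes, parity is correct (4 ones)


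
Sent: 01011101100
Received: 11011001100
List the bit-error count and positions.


XOR: 10000100000

2 error(s) at position(s): 0, 5


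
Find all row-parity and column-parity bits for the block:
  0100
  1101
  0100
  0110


Row parities: 1110
Column parities: 1011

Row P: 1110, Col P: 1011, Corner: 1


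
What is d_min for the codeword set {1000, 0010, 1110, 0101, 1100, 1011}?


Comparing all pairs, minimum distance: 1
Can detect 0 errors, correct 0 errors

1


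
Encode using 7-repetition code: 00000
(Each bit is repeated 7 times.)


Each bit -> 7 copies

00000000000000000000000000000000000


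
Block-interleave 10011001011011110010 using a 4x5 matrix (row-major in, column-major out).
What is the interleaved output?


Matrix:
  10011
  00101
  10111
  10010
Read columns: 10110000011010111110

10110000011010111110


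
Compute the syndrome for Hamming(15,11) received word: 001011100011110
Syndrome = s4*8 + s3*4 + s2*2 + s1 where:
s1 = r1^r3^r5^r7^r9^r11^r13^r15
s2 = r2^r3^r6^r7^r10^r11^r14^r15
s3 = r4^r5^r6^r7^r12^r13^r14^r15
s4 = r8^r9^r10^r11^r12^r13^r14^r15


s1=1, s2=1, s3=0, s4=0

Syndrome = 3 (error at position 3)


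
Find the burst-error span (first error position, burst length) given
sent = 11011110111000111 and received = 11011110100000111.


XOR: 00000000011000000

Burst at position 9, length 2


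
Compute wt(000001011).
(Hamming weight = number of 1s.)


Counting 1s in 000001011

3


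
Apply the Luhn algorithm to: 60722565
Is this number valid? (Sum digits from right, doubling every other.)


Luhn sum = 27
27 mod 10 = 7

Invalid (Luhn sum mod 10 = 7)


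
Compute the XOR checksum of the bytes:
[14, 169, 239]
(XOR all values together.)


XOR chain: 14 ^ 169 ^ 239 = 72

72


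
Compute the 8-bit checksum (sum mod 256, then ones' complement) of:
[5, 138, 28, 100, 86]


Sum = 357 mod 256 = 101
Complement = 154

154


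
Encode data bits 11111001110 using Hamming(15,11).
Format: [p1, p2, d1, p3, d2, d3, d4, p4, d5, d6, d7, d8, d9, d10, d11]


Parity bits: p1=1, p2=0, p3=0, p4=0

101011101001110


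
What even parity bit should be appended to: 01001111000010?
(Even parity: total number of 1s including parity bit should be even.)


Number of 1s in data: 6
Parity bit: 0

0


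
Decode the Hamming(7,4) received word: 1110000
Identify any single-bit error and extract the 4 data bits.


Syndrome = 0: no error detected

Data: 1000 (no errors)


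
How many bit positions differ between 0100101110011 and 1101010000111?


XOR: 1001111110100
Count of 1s: 8

8


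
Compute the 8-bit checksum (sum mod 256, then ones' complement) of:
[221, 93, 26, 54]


Sum = 394 mod 256 = 138
Complement = 117

117


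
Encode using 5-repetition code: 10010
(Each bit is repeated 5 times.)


Each bit -> 5 copies

1111100000000001111100000


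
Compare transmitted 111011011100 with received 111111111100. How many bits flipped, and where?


XOR: 000100100000

2 error(s) at position(s): 3, 6


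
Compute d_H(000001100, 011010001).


XOR: 011011101
Count of 1s: 6

6


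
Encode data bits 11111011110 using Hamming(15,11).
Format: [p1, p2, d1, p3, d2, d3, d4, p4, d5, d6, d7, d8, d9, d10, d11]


Parity bits: p1=0, p2=1, p3=0, p4=1

011011111011110


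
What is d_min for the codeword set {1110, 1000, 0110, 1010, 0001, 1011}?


Comparing all pairs, minimum distance: 1
Can detect 0 errors, correct 0 errors

1


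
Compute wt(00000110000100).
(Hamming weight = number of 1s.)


Counting 1s in 00000110000100

3


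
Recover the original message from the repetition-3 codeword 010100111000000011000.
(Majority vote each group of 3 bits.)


Groups: 010, 100, 111, 000, 000, 011, 000
Majority votes: 0010010

0010010


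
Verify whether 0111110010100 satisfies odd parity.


Number of 1s: 7

Yes, parity is correct (7 ones)


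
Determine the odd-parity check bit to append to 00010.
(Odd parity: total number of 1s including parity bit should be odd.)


Number of 1s in data: 1
Parity bit: 0

0


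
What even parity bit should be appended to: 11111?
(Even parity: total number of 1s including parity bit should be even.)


Number of 1s in data: 5
Parity bit: 1

1


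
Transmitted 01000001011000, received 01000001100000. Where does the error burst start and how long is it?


XOR: 00000000111000

Burst at position 8, length 3


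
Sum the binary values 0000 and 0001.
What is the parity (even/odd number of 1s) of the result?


0000 = 0
0001 = 1
Sum = 1 = 1
1s count = 1

odd parity (1 ones in 1)


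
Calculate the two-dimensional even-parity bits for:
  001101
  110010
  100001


Row parities: 110
Column parities: 011110

Row P: 110, Col P: 011110, Corner: 0


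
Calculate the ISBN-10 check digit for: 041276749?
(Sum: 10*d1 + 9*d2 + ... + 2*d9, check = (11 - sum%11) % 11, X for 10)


Weighted sum: 188
188 mod 11 = 1

Check digit: X


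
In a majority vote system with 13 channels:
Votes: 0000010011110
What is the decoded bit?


Ones: 5 out of 13
Threshold: 7

0 (5/13 voted 1)


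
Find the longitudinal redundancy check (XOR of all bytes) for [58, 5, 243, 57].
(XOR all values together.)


XOR chain: 58 ^ 5 ^ 243 ^ 57 = 245

245


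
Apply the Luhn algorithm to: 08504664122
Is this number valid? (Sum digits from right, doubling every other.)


Luhn sum = 40
40 mod 10 = 0

Valid (Luhn sum mod 10 = 0)


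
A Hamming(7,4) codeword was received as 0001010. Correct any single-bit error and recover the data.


Syndrome = 2: error at position 2

Data: 0010 (corrected bit 2)


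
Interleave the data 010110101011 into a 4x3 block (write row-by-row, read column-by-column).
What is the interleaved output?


Matrix:
  010
  110
  101
  011
Read columns: 011011010011

011011010011


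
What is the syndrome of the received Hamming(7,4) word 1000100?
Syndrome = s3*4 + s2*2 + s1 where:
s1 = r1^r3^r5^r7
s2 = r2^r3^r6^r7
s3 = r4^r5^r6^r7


s1=0, s2=0, s3=1

Syndrome = 4 (error at position 4)


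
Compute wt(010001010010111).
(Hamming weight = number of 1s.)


Counting 1s in 010001010010111

7


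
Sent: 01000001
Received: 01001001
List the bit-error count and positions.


XOR: 00001000

1 error(s) at position(s): 4


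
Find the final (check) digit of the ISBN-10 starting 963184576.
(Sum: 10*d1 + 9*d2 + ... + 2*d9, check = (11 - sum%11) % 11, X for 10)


Weighted sum: 296
296 mod 11 = 10

Check digit: 1


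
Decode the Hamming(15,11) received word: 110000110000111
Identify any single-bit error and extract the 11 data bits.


Syndrome = 0: no error detected

Data: 00010000111 (no errors)


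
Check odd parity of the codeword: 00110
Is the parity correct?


Number of 1s: 2

No, parity error (2 ones)


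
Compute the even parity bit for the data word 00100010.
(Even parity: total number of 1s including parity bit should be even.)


Number of 1s in data: 2
Parity bit: 0

0


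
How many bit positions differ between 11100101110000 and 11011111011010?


XOR: 00111010101010
Count of 1s: 7

7


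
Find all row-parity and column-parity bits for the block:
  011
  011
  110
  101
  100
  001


Row parities: 000011
Column parities: 110

Row P: 000011, Col P: 110, Corner: 0


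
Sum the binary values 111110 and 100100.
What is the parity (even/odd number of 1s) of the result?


111110 = 62
100100 = 36
Sum = 98 = 1100010
1s count = 3

odd parity (3 ones in 1100010)


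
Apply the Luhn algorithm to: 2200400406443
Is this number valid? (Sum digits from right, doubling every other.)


Luhn sum = 36
36 mod 10 = 6

Invalid (Luhn sum mod 10 = 6)


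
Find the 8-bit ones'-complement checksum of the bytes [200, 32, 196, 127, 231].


Sum = 786 mod 256 = 18
Complement = 237

237


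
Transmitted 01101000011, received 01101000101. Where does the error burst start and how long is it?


XOR: 00000000110

Burst at position 8, length 2


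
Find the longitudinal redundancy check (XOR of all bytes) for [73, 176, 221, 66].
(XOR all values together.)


XOR chain: 73 ^ 176 ^ 221 ^ 66 = 102

102


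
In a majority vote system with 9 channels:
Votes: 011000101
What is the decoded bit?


Ones: 4 out of 9
Threshold: 5

0 (4/9 voted 1)


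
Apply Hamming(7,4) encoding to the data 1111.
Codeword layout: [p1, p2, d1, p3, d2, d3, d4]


Parity bits: p1=1, p2=1, p3=1

1111111


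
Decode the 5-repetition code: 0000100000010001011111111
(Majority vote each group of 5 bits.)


Groups: 00001, 00000, 01000, 10111, 11111
Majority votes: 00011

00011


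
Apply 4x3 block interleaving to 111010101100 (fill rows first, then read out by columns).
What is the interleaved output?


Matrix:
  111
  010
  101
  100
Read columns: 101111001010

101111001010


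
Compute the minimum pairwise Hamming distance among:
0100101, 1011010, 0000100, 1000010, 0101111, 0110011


Comparing all pairs, minimum distance: 2
Can detect 1 errors, correct 0 errors

2


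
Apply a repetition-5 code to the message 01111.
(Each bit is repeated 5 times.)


Each bit -> 5 copies

0000011111111111111111111


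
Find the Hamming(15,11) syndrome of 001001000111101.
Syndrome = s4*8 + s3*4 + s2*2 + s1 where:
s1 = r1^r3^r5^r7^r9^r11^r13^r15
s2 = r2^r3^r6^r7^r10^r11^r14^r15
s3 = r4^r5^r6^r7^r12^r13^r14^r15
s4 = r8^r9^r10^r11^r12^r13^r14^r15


s1=0, s2=1, s3=0, s4=1

Syndrome = 10 (error at position 10)


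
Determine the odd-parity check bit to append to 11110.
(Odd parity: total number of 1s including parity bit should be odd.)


Number of 1s in data: 4
Parity bit: 1

1


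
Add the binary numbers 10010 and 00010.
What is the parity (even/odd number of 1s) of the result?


10010 = 18
00010 = 2
Sum = 20 = 10100
1s count = 2

even parity (2 ones in 10100)


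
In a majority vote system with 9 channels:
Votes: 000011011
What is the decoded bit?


Ones: 4 out of 9
Threshold: 5

0 (4/9 voted 1)


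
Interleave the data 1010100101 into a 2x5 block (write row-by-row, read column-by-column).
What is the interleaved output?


Matrix:
  10101
  00101
Read columns: 1000110011

1000110011


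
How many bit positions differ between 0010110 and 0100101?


XOR: 0110011
Count of 1s: 4

4


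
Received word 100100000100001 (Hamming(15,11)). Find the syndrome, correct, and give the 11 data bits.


Syndrome = 0: no error detected

Data: 00000100001 (no errors)


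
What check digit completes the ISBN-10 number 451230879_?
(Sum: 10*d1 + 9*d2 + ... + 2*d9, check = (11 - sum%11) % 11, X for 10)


Weighted sum: 196
196 mod 11 = 9

Check digit: 2


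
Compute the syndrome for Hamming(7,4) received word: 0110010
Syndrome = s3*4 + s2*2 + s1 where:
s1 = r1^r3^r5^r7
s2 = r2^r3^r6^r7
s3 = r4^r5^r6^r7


s1=1, s2=1, s3=1

Syndrome = 7 (error at position 7)


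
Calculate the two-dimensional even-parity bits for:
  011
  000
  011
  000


Row parities: 0000
Column parities: 000

Row P: 0000, Col P: 000, Corner: 0


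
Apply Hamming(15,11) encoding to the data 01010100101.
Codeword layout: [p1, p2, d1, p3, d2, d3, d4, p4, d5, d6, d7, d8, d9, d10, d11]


Parity bits: p1=0, p2=1, p3=0, p4=1

010010110100101


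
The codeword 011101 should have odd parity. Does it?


Number of 1s: 4

No, parity error (4 ones)


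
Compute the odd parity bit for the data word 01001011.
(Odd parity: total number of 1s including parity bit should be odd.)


Number of 1s in data: 4
Parity bit: 1

1


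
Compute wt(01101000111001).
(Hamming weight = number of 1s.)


Counting 1s in 01101000111001

7


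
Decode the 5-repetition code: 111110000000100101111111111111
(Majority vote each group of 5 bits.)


Groups: 11111, 00000, 00100, 10111, 11111, 11111
Majority votes: 100111

100111


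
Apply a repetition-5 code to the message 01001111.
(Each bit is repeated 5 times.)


Each bit -> 5 copies

0000011111000000000011111111111111111111


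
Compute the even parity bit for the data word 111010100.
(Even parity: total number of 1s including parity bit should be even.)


Number of 1s in data: 5
Parity bit: 1

1


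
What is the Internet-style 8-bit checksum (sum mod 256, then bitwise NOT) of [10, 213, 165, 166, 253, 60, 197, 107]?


Sum = 1171 mod 256 = 147
Complement = 108

108


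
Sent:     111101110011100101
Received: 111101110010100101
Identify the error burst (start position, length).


XOR: 000000000001000000

Burst at position 11, length 1


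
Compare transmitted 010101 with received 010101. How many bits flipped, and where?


XOR: 000000

0 errors (received matches sent)


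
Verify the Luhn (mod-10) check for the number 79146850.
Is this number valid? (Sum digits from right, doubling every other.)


Luhn sum = 32
32 mod 10 = 2

Invalid (Luhn sum mod 10 = 2)


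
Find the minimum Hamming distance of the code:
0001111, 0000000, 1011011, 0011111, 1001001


Comparing all pairs, minimum distance: 1
Can detect 0 errors, correct 0 errors

1


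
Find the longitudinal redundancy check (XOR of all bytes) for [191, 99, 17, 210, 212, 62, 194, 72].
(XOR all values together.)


XOR chain: 191 ^ 99 ^ 17 ^ 210 ^ 212 ^ 62 ^ 194 ^ 72 = 127

127


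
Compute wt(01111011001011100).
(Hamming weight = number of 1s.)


Counting 1s in 01111011001011100

10


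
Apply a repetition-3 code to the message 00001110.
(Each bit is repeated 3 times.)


Each bit -> 3 copies

000000000000111111111000


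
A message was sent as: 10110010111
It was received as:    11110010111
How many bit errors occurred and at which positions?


XOR: 01000000000

1 error(s) at position(s): 1


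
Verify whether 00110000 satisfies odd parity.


Number of 1s: 2

No, parity error (2 ones)


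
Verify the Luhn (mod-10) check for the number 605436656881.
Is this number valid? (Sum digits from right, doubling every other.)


Luhn sum = 47
47 mod 10 = 7

Invalid (Luhn sum mod 10 = 7)


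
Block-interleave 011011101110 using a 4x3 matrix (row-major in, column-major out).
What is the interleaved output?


Matrix:
  011
  011
  101
  110
Read columns: 001111011110

001111011110


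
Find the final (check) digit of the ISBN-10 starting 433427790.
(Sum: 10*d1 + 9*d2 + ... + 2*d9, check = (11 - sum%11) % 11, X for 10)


Weighted sum: 221
221 mod 11 = 1

Check digit: X


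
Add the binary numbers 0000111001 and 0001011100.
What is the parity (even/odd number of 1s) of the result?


0000111001 = 57
0001011100 = 92
Sum = 149 = 10010101
1s count = 4

even parity (4 ones in 10010101)


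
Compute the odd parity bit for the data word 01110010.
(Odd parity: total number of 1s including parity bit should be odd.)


Number of 1s in data: 4
Parity bit: 1

1


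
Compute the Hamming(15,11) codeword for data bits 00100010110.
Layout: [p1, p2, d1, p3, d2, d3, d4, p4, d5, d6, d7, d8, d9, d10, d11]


Parity bits: p1=0, p2=1, p3=1, p4=1

010101010010110


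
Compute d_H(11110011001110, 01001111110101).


XOR: 10111100111011
Count of 1s: 10

10


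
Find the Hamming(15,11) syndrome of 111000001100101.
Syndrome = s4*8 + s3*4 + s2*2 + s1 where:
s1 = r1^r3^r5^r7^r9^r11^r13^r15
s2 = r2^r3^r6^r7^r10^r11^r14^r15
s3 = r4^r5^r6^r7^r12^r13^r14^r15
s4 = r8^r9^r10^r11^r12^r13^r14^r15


s1=1, s2=0, s3=0, s4=0

Syndrome = 1 (error at position 1)


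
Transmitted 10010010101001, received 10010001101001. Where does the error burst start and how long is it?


XOR: 00000011000000

Burst at position 6, length 2


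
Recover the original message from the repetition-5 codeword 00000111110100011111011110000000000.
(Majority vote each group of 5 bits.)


Groups: 00000, 11111, 01000, 11111, 01111, 00000, 00000
Majority votes: 0101100

0101100


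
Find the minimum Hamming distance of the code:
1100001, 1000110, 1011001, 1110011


Comparing all pairs, minimum distance: 2
Can detect 1 errors, correct 0 errors

2


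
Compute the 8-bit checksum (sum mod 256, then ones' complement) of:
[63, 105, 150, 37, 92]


Sum = 447 mod 256 = 191
Complement = 64

64


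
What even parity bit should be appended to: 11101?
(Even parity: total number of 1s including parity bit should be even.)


Number of 1s in data: 4
Parity bit: 0

0


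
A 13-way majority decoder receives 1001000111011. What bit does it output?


Ones: 7 out of 13
Threshold: 7

1 (7/13 voted 1)


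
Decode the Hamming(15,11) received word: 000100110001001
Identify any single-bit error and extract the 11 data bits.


Syndrome = 8: error at position 8

Data: 00010001001 (corrected bit 8)


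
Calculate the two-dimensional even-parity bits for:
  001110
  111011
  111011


Row parities: 111
Column parities: 001110

Row P: 111, Col P: 001110, Corner: 1


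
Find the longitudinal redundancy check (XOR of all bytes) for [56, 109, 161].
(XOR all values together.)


XOR chain: 56 ^ 109 ^ 161 = 244

244


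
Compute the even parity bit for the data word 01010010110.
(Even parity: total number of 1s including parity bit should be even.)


Number of 1s in data: 5
Parity bit: 1

1


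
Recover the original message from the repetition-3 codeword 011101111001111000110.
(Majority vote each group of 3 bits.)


Groups: 011, 101, 111, 001, 111, 000, 110
Majority votes: 1110101

1110101


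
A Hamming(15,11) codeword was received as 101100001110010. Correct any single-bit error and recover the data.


Syndrome = 0: no error detected

Data: 10001110010 (no errors)


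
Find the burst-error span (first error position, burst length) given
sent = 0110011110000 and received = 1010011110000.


XOR: 1100000000000

Burst at position 0, length 2


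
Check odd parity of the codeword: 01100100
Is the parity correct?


Number of 1s: 3

Yes, parity is correct (3 ones)


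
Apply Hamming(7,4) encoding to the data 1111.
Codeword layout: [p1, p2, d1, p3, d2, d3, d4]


Parity bits: p1=1, p2=1, p3=1

1111111


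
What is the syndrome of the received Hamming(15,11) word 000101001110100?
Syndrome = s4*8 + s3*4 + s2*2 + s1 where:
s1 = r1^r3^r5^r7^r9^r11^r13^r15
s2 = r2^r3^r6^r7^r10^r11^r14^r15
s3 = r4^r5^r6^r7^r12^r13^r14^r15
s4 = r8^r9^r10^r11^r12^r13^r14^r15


s1=1, s2=1, s3=1, s4=0

Syndrome = 7 (error at position 7)


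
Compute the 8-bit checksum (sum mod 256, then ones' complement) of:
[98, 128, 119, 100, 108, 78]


Sum = 631 mod 256 = 119
Complement = 136

136


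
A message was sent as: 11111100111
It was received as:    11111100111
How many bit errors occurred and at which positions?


XOR: 00000000000

0 errors (received matches sent)


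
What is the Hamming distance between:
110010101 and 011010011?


XOR: 101000110
Count of 1s: 4

4


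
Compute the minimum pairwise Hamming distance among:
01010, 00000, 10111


Comparing all pairs, minimum distance: 2
Can detect 1 errors, correct 0 errors

2


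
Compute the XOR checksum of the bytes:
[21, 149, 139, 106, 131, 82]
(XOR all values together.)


XOR chain: 21 ^ 149 ^ 139 ^ 106 ^ 131 ^ 82 = 176

176


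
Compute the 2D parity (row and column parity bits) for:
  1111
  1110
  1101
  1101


Row parities: 0111
Column parities: 0001

Row P: 0111, Col P: 0001, Corner: 1


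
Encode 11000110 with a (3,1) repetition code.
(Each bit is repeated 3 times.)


Each bit -> 3 copies

111111000000000111111000


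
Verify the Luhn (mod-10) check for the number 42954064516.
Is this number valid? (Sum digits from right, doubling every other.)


Luhn sum = 49
49 mod 10 = 9

Invalid (Luhn sum mod 10 = 9)


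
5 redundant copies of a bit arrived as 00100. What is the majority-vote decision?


Ones: 1 out of 5
Threshold: 3

0 (1/5 voted 1)


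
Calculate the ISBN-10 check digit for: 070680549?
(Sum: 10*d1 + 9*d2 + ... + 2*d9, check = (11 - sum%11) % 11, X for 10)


Weighted sum: 203
203 mod 11 = 5

Check digit: 6


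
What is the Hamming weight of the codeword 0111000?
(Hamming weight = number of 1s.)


Counting 1s in 0111000

3


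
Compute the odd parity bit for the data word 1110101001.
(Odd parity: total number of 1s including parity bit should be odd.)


Number of 1s in data: 6
Parity bit: 1

1


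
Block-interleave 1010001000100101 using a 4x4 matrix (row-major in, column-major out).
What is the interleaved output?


Matrix:
  1010
  0010
  0010
  0101
Read columns: 1000000111100001

1000000111100001


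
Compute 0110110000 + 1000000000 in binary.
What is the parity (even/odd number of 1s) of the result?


0110110000 = 432
1000000000 = 512
Sum = 944 = 1110110000
1s count = 5

odd parity (5 ones in 1110110000)


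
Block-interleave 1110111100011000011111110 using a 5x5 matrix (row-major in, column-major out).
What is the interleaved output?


Matrix:
  11101
  11100
  01100
  00111
  11110
Read columns: 1100111101111110001110010

1100111101111110001110010


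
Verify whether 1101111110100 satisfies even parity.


Number of 1s: 9

No, parity error (9 ones)


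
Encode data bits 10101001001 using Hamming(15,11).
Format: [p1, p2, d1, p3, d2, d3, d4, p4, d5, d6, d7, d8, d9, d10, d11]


Parity bits: p1=1, p2=1, p3=1, p4=1

111101011001001


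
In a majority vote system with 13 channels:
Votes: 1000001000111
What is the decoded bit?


Ones: 5 out of 13
Threshold: 7

0 (5/13 voted 1)


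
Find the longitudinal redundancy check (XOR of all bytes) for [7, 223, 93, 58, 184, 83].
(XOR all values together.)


XOR chain: 7 ^ 223 ^ 93 ^ 58 ^ 184 ^ 83 = 84

84


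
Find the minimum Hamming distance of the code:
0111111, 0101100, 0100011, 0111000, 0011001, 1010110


Comparing all pairs, minimum distance: 2
Can detect 1 errors, correct 0 errors

2


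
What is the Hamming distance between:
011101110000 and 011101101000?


XOR: 000000011000
Count of 1s: 2

2


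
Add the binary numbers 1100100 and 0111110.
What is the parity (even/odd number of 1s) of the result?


1100100 = 100
0111110 = 62
Sum = 162 = 10100010
1s count = 3

odd parity (3 ones in 10100010)


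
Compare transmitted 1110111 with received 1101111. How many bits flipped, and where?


XOR: 0011000

2 error(s) at position(s): 2, 3


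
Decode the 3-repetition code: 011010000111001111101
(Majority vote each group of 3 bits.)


Groups: 011, 010, 000, 111, 001, 111, 101
Majority votes: 1001011

1001011


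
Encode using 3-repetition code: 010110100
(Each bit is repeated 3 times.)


Each bit -> 3 copies

000111000111111000111000000


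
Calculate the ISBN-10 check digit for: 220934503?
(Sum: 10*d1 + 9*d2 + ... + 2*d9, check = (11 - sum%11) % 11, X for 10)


Weighted sum: 165
165 mod 11 = 0

Check digit: 0


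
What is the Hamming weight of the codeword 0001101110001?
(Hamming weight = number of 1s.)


Counting 1s in 0001101110001

6


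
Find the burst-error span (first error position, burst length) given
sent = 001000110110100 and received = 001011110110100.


XOR: 000011000000000

Burst at position 4, length 2


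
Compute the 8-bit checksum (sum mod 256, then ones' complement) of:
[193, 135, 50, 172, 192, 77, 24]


Sum = 843 mod 256 = 75
Complement = 180

180


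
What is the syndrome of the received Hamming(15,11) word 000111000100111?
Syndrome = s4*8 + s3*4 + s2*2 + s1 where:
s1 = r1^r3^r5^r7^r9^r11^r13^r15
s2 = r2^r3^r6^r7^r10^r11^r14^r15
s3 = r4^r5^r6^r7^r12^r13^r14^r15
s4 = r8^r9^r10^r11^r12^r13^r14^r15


s1=1, s2=0, s3=0, s4=0

Syndrome = 1 (error at position 1)


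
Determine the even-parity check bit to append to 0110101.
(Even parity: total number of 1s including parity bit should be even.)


Number of 1s in data: 4
Parity bit: 0

0


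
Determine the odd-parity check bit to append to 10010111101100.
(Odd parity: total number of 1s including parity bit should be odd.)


Number of 1s in data: 8
Parity bit: 1

1


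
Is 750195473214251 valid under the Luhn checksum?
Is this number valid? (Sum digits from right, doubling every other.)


Luhn sum = 49
49 mod 10 = 9

Invalid (Luhn sum mod 10 = 9)


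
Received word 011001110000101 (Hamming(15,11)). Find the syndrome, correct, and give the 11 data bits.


Syndrome = 10: error at position 10

Data: 10110100101 (corrected bit 10)


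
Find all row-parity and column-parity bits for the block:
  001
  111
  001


Row parities: 111
Column parities: 111

Row P: 111, Col P: 111, Corner: 1


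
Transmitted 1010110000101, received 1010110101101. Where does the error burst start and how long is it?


XOR: 0000000101000

Burst at position 7, length 3


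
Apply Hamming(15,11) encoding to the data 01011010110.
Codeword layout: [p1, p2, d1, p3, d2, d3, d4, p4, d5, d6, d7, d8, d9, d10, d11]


Parity bits: p1=1, p2=1, p3=0, p4=0

110010101010110


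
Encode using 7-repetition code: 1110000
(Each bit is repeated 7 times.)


Each bit -> 7 copies

1111111111111111111110000000000000000000000000000


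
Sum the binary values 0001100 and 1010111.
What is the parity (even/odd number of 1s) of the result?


0001100 = 12
1010111 = 87
Sum = 99 = 1100011
1s count = 4

even parity (4 ones in 1100011)


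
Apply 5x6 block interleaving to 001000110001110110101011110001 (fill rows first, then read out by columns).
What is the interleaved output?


Matrix:
  001000
  110001
  110110
  101011
  110001
Read columns: 011110110110010001000011001011

011110110110010001000011001011


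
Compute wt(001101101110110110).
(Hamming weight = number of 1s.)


Counting 1s in 001101101110110110

11


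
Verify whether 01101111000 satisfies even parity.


Number of 1s: 6

Yes, parity is correct (6 ones)


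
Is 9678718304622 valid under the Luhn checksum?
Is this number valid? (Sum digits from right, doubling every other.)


Luhn sum = 69
69 mod 10 = 9

Invalid (Luhn sum mod 10 = 9)


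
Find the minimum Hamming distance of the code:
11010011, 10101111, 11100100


Comparing all pairs, minimum distance: 4
Can detect 3 errors, correct 1 errors

4


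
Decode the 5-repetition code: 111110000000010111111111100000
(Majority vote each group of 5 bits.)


Groups: 11111, 00000, 00010, 11111, 11111, 00000
Majority votes: 100110

100110


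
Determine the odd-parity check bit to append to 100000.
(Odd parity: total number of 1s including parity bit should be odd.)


Number of 1s in data: 1
Parity bit: 0

0


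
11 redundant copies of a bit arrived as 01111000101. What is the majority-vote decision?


Ones: 6 out of 11
Threshold: 6

1 (6/11 voted 1)


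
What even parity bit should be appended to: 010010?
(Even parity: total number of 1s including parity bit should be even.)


Number of 1s in data: 2
Parity bit: 0

0


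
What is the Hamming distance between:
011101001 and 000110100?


XOR: 011011101
Count of 1s: 6

6


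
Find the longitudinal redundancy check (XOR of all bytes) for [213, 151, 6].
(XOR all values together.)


XOR chain: 213 ^ 151 ^ 6 = 68

68


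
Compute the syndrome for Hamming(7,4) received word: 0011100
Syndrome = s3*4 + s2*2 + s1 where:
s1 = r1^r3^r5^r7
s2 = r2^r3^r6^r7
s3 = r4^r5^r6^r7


s1=0, s2=1, s3=0

Syndrome = 2 (error at position 2)


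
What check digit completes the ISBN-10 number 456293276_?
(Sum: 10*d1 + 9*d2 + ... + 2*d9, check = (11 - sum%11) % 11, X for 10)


Weighted sum: 257
257 mod 11 = 4

Check digit: 7


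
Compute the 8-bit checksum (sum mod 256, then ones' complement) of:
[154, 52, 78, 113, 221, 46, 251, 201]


Sum = 1116 mod 256 = 92
Complement = 163

163


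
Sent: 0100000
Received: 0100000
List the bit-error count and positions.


XOR: 0000000

0 errors (received matches sent)


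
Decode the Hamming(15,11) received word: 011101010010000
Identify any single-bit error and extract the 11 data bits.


Syndrome = 0: no error detected

Data: 10100010000 (no errors)


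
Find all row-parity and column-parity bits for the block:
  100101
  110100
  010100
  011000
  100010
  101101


Row parities: 110000
Column parities: 010010

Row P: 110000, Col P: 010010, Corner: 0


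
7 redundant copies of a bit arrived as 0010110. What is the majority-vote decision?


Ones: 3 out of 7
Threshold: 4

0 (3/7 voted 1)


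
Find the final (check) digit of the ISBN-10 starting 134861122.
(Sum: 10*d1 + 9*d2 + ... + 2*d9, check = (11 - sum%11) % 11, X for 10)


Weighted sum: 180
180 mod 11 = 4

Check digit: 7


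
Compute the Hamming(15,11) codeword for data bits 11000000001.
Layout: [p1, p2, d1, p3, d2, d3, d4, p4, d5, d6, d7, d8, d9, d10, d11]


Parity bits: p1=1, p2=0, p3=0, p4=1

101010010000001


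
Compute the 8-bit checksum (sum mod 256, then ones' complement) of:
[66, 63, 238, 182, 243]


Sum = 792 mod 256 = 24
Complement = 231

231


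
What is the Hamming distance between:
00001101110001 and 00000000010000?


XOR: 00001101100001
Count of 1s: 5

5


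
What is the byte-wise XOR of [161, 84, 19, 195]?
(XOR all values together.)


XOR chain: 161 ^ 84 ^ 19 ^ 195 = 37

37


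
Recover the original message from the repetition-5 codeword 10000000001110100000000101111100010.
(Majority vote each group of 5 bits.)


Groups: 10000, 00000, 11101, 00000, 00010, 11111, 00010
Majority votes: 0010010

0010010


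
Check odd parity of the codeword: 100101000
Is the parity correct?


Number of 1s: 3

Yes, parity is correct (3 ones)


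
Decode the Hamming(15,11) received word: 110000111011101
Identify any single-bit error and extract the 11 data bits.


Syndrome = 0: no error detected

Data: 00011011101 (no errors)


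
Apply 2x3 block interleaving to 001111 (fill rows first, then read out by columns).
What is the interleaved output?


Matrix:
  001
  111
Read columns: 010111

010111


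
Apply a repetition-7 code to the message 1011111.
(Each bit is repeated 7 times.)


Each bit -> 7 copies

1111111000000011111111111111111111111111111111111


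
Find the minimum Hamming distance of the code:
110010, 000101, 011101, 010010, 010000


Comparing all pairs, minimum distance: 1
Can detect 0 errors, correct 0 errors

1


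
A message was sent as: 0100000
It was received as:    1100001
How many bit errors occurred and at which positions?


XOR: 1000001

2 error(s) at position(s): 0, 6


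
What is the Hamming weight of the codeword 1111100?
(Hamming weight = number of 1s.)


Counting 1s in 1111100

5


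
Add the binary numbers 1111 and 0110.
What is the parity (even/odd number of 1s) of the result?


1111 = 15
0110 = 6
Sum = 21 = 10101
1s count = 3

odd parity (3 ones in 10101)


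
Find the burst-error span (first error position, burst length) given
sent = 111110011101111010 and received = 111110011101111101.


XOR: 000000000000000111

Burst at position 15, length 3


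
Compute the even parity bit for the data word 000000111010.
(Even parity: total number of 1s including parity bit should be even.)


Number of 1s in data: 4
Parity bit: 0

0


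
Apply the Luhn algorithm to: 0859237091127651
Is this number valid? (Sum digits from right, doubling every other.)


Luhn sum = 57
57 mod 10 = 7

Invalid (Luhn sum mod 10 = 7)


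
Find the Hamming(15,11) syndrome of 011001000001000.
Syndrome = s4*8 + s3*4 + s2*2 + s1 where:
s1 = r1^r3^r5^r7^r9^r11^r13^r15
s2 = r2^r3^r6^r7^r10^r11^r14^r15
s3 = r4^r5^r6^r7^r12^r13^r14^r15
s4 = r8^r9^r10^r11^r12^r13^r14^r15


s1=1, s2=1, s3=0, s4=1

Syndrome = 11 (error at position 11)


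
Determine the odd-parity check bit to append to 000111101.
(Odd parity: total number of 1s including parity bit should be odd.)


Number of 1s in data: 5
Parity bit: 0

0


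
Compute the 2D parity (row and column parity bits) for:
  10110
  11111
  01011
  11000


Row parities: 1110
Column parities: 11010

Row P: 1110, Col P: 11010, Corner: 1


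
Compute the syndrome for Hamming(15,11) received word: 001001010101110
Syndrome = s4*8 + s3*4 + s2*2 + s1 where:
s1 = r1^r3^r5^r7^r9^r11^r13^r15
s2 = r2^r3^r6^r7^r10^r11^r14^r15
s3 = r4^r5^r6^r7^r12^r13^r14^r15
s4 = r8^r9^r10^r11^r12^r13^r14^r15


s1=0, s2=0, s3=0, s4=1

Syndrome = 8 (error at position 8)


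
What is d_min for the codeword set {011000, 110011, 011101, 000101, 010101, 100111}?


Comparing all pairs, minimum distance: 1
Can detect 0 errors, correct 0 errors

1


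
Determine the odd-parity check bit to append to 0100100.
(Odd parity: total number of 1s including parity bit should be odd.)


Number of 1s in data: 2
Parity bit: 1

1


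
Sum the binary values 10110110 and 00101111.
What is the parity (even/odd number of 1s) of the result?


10110110 = 182
00101111 = 47
Sum = 229 = 11100101
1s count = 5

odd parity (5 ones in 11100101)


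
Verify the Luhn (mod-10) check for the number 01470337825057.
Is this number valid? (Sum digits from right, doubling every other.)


Luhn sum = 50
50 mod 10 = 0

Valid (Luhn sum mod 10 = 0)


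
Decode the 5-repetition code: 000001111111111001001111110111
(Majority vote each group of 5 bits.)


Groups: 00000, 11111, 11111, 00100, 11111, 10111
Majority votes: 011011

011011


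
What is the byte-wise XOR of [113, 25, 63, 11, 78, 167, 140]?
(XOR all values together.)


XOR chain: 113 ^ 25 ^ 63 ^ 11 ^ 78 ^ 167 ^ 140 = 57

57


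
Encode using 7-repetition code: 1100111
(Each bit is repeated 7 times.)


Each bit -> 7 copies

1111111111111100000000000000111111111111111111111


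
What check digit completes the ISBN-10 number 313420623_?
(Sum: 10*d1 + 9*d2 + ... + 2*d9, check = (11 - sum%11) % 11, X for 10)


Weighted sum: 139
139 mod 11 = 7

Check digit: 4


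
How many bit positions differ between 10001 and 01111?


XOR: 11110
Count of 1s: 4

4


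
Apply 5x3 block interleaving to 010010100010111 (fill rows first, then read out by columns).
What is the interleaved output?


Matrix:
  010
  010
  100
  010
  111
Read columns: 001011101100001

001011101100001


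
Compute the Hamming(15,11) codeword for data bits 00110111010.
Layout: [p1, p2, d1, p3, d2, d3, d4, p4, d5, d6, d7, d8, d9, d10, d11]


Parity bits: p1=0, p2=1, p3=0, p4=0

010001100111010


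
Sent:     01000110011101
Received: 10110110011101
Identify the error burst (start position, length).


XOR: 11110000000000

Burst at position 0, length 4


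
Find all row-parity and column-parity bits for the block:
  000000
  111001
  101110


Row parities: 000
Column parities: 010111

Row P: 000, Col P: 010111, Corner: 0


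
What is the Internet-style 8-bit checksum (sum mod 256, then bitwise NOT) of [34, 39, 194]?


Sum = 267 mod 256 = 11
Complement = 244

244


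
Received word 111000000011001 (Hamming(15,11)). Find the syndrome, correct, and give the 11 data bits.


Syndrome = 8: error at position 8

Data: 10000011001 (corrected bit 8)


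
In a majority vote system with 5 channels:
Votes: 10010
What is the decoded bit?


Ones: 2 out of 5
Threshold: 3

0 (2/5 voted 1)


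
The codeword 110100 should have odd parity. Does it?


Number of 1s: 3

Yes, parity is correct (3 ones)


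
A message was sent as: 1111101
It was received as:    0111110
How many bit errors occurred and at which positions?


XOR: 1000011

3 error(s) at position(s): 0, 5, 6


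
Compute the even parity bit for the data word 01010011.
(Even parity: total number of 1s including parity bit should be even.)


Number of 1s in data: 4
Parity bit: 0

0


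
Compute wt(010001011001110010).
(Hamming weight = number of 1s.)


Counting 1s in 010001011001110010

8


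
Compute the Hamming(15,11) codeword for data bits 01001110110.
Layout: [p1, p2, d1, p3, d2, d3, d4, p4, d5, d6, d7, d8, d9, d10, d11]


Parity bits: p1=0, p2=1, p3=1, p4=1

010110011110110


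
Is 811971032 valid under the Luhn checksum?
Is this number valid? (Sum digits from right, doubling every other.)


Luhn sum = 37
37 mod 10 = 7

Invalid (Luhn sum mod 10 = 7)


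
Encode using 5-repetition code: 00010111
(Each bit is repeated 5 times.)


Each bit -> 5 copies

0000000000000001111100000111111111111111
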